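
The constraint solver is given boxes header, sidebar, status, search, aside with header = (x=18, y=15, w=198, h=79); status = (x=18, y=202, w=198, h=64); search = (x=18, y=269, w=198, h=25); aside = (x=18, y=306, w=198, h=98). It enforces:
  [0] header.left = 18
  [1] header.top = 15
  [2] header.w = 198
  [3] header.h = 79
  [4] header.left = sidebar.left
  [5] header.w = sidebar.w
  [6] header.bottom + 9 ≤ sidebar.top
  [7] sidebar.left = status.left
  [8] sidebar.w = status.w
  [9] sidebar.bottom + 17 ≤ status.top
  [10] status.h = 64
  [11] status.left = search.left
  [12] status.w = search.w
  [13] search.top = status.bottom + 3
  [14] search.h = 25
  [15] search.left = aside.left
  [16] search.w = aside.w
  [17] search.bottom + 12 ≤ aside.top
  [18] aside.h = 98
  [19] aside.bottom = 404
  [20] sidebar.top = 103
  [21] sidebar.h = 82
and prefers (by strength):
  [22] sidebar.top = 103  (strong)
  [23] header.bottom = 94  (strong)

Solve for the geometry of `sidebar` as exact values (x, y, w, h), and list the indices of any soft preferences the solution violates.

1. sidebar.x = 18  [header.left = sidebar.left]
2. sidebar.w = 198  [header.w = sidebar.w]
3. sidebar.y = 103  [sidebar.top = 103]
4. sidebar.h = 82  [sidebar.h = 82]

sidebar = (x=18, y=103, w=198, h=82)
violated soft preferences: none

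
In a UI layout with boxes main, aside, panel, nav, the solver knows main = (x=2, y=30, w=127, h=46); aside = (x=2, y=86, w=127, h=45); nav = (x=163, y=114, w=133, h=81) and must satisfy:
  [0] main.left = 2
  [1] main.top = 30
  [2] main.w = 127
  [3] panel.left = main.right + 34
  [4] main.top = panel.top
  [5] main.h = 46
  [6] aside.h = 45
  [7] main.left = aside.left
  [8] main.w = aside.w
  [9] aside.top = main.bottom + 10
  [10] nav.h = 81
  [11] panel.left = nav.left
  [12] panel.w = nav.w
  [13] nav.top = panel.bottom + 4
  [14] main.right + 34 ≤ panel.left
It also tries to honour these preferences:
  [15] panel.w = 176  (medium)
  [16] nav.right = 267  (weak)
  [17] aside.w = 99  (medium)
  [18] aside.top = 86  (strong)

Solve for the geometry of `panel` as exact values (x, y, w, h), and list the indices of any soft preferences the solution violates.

panel = (x=163, y=30, w=133, h=80)
violated soft preferences: 15, 16, 17

1. panel.x = 163  [panel.left = main.right + 34]
2. panel.y = 30  [main.top = panel.top]
3. panel.w = 133  [panel.w = nav.w]
4. panel.h = 80  [nav.top = panel.bottom + 4]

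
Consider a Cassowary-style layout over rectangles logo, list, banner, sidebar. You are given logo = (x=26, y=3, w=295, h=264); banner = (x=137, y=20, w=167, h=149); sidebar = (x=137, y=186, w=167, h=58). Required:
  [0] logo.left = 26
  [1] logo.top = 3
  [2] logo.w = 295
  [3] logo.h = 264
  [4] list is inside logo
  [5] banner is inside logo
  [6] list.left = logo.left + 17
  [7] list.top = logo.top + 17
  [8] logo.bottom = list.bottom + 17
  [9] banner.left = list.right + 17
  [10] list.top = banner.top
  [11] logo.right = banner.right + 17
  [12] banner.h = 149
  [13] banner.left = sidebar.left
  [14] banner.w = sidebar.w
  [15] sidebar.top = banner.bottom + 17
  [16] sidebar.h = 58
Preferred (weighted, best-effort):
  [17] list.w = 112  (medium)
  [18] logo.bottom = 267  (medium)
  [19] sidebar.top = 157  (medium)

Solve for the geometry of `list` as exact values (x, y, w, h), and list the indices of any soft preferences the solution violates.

list = (x=43, y=20, w=77, h=230)
violated soft preferences: 17, 19

1. list.x = 43  [list.left = logo.left + 17]
2. list.y = 20  [list.top = logo.top + 17]
3. list.h = 230  [logo.bottom = list.bottom + 17]
4. list.w = 77  [banner.left = list.right + 17]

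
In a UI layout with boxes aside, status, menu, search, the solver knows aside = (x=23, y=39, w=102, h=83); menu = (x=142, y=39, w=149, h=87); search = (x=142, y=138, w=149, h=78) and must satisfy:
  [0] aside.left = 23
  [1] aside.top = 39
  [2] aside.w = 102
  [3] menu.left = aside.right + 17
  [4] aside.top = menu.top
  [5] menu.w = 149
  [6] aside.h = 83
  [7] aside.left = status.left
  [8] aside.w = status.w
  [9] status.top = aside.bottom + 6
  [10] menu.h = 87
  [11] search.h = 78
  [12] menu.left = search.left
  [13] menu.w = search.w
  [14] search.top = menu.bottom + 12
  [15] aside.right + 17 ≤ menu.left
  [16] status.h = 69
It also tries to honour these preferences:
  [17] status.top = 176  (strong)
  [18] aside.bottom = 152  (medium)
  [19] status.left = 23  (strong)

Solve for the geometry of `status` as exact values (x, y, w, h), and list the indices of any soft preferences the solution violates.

status = (x=23, y=128, w=102, h=69)
violated soft preferences: 17, 18

1. status.x = 23  [aside.left = status.left]
2. status.w = 102  [aside.w = status.w]
3. status.y = 128  [status.top = aside.bottom + 6]
4. status.h = 69  [status.h = 69]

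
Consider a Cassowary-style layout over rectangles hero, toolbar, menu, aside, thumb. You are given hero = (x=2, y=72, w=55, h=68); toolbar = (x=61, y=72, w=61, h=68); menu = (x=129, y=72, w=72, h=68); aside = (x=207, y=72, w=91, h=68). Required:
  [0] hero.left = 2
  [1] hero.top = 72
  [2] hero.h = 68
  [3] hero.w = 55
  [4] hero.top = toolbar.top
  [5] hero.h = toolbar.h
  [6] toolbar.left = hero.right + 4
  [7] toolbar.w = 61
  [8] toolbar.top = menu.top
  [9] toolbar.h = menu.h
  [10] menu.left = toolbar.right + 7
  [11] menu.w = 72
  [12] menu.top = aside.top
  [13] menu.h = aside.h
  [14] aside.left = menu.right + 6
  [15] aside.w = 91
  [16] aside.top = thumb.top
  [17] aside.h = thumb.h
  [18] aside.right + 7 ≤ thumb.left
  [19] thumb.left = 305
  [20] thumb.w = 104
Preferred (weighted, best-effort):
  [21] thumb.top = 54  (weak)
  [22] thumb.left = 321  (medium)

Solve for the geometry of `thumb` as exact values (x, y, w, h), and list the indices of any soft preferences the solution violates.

thumb = (x=305, y=72, w=104, h=68)
violated soft preferences: 21, 22

1. thumb.y = 72  [aside.top = thumb.top]
2. thumb.h = 68  [aside.h = thumb.h]
3. thumb.x = 305  [thumb.left = 305]
4. thumb.w = 104  [thumb.w = 104]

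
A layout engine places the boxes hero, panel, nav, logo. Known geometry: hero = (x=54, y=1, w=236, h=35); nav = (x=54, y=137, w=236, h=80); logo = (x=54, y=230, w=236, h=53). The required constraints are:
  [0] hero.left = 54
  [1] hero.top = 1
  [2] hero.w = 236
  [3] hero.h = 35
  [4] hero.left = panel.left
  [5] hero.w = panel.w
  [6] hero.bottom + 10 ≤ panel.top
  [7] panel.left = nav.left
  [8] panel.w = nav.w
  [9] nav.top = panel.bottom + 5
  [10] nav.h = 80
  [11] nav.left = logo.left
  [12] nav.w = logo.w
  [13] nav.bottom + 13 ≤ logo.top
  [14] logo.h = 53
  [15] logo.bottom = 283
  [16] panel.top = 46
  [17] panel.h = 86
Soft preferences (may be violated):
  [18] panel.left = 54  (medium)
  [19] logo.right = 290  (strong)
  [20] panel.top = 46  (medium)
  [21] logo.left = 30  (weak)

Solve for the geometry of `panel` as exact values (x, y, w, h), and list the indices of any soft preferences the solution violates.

panel = (x=54, y=46, w=236, h=86)
violated soft preferences: 21

1. panel.x = 54  [hero.left = panel.left]
2. panel.w = 236  [hero.w = panel.w]
3. panel.y = 46  [panel.top = 46]
4. panel.h = 86  [panel.h = 86]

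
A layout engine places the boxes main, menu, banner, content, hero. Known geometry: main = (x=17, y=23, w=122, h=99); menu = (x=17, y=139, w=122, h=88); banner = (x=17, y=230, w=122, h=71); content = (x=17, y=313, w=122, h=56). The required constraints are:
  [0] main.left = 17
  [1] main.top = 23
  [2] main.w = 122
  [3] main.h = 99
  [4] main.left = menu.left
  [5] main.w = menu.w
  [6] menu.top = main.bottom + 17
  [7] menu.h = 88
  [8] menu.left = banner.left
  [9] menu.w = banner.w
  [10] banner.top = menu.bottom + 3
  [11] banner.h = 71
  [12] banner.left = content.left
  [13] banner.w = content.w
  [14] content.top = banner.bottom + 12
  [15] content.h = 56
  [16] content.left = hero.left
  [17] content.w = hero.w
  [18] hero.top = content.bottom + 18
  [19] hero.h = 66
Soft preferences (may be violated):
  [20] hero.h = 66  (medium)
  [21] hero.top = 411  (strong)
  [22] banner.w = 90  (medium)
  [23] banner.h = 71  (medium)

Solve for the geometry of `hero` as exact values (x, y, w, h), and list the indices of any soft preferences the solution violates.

1. hero.x = 17  [content.left = hero.left]
2. hero.w = 122  [content.w = hero.w]
3. hero.y = 387  [hero.top = content.bottom + 18]
4. hero.h = 66  [hero.h = 66]

hero = (x=17, y=387, w=122, h=66)
violated soft preferences: 21, 22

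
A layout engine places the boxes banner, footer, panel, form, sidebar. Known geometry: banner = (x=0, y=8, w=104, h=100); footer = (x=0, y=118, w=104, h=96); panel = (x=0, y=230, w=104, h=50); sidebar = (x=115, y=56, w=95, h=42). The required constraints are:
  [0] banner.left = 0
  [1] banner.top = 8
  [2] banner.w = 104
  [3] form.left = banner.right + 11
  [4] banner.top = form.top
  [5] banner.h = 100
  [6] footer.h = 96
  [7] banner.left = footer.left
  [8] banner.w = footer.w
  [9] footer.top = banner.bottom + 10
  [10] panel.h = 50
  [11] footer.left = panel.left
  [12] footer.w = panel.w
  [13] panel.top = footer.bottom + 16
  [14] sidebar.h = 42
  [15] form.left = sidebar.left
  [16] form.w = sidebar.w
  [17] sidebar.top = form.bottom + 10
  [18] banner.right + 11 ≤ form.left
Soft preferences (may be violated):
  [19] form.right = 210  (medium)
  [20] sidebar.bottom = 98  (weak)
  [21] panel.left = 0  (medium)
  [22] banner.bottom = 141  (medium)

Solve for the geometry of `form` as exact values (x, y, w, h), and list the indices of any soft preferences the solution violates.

form = (x=115, y=8, w=95, h=38)
violated soft preferences: 22

1. form.x = 115  [form.left = banner.right + 11]
2. form.y = 8  [banner.top = form.top]
3. form.w = 95  [form.w = sidebar.w]
4. form.h = 38  [sidebar.top = form.bottom + 10]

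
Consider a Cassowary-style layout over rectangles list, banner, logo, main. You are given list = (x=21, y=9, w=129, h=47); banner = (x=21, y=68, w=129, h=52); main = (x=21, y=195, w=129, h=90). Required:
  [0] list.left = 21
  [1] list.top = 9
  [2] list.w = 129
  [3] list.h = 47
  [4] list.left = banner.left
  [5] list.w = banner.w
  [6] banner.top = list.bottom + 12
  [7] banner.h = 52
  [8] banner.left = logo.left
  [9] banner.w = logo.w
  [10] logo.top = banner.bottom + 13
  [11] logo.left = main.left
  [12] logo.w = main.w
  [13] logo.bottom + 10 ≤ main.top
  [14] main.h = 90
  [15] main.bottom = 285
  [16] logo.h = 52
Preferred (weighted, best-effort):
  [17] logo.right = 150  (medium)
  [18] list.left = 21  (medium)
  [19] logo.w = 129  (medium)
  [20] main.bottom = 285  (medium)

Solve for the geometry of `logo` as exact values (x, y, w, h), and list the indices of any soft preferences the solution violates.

logo = (x=21, y=133, w=129, h=52)
violated soft preferences: none

1. logo.x = 21  [banner.left = logo.left]
2. logo.w = 129  [banner.w = logo.w]
3. logo.y = 133  [logo.top = banner.bottom + 13]
4. logo.h = 52  [logo.h = 52]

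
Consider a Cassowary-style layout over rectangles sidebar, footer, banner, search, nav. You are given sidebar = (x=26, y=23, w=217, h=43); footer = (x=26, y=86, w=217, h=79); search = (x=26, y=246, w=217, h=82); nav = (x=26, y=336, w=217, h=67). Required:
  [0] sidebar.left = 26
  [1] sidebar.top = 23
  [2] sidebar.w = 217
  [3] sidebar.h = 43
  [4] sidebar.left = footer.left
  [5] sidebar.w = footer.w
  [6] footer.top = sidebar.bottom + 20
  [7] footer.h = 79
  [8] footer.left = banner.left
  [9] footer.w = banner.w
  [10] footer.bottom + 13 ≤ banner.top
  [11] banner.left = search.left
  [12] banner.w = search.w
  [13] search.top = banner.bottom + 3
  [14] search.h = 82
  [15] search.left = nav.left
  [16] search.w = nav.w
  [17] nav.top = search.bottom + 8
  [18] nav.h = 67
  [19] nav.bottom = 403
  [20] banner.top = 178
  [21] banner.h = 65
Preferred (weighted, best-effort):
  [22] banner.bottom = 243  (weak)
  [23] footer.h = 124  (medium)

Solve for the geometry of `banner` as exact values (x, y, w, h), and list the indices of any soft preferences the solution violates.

1. banner.x = 26  [footer.left = banner.left]
2. banner.w = 217  [footer.w = banner.w]
3. banner.y = 178  [banner.top = 178]
4. banner.h = 65  [banner.h = 65]

banner = (x=26, y=178, w=217, h=65)
violated soft preferences: 23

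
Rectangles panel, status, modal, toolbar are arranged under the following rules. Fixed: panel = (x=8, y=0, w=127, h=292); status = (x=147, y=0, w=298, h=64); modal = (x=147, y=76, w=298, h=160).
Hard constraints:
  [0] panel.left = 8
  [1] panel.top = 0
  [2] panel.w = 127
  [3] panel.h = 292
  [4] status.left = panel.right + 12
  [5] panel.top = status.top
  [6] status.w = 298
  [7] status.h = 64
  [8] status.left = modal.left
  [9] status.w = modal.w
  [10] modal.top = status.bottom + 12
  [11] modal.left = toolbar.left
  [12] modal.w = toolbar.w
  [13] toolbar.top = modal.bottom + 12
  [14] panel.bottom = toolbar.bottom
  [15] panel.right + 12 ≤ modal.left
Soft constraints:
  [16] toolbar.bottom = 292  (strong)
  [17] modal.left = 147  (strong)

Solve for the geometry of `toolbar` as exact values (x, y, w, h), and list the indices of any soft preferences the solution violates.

1. toolbar.x = 147  [modal.left = toolbar.left]
2. toolbar.w = 298  [modal.w = toolbar.w]
3. toolbar.y = 248  [toolbar.top = modal.bottom + 12]
4. toolbar.h = 44  [panel.bottom = toolbar.bottom]

toolbar = (x=147, y=248, w=298, h=44)
violated soft preferences: none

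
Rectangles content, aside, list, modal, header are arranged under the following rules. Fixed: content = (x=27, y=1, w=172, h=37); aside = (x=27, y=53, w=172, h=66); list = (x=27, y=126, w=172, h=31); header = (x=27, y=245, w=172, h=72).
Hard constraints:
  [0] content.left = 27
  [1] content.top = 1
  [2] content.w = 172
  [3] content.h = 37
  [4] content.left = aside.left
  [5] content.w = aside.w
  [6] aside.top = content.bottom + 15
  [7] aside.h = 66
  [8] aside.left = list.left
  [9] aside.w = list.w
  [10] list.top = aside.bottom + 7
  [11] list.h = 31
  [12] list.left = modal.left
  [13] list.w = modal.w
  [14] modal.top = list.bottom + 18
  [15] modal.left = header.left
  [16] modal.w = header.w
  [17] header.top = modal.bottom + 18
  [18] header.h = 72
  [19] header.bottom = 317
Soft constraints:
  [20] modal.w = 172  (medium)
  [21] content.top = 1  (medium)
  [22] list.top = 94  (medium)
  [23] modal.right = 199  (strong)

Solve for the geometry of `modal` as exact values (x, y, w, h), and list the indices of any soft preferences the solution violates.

modal = (x=27, y=175, w=172, h=52)
violated soft preferences: 22

1. modal.x = 27  [list.left = modal.left]
2. modal.w = 172  [list.w = modal.w]
3. modal.y = 175  [modal.top = list.bottom + 18]
4. modal.h = 52  [header.top = modal.bottom + 18]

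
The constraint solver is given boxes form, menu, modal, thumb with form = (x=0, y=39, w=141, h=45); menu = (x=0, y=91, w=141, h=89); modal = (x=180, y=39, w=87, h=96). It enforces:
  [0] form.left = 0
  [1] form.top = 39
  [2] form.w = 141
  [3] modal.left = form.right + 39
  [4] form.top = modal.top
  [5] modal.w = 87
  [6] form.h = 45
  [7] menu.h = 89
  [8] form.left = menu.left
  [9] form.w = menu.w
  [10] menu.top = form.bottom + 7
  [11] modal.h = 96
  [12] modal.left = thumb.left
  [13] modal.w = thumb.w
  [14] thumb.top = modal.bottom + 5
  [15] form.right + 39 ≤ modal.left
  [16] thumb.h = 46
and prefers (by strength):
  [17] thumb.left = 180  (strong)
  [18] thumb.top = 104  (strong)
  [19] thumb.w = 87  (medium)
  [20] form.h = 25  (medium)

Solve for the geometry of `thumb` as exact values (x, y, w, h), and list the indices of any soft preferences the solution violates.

thumb = (x=180, y=140, w=87, h=46)
violated soft preferences: 18, 20

1. thumb.x = 180  [modal.left = thumb.left]
2. thumb.w = 87  [modal.w = thumb.w]
3. thumb.y = 140  [thumb.top = modal.bottom + 5]
4. thumb.h = 46  [thumb.h = 46]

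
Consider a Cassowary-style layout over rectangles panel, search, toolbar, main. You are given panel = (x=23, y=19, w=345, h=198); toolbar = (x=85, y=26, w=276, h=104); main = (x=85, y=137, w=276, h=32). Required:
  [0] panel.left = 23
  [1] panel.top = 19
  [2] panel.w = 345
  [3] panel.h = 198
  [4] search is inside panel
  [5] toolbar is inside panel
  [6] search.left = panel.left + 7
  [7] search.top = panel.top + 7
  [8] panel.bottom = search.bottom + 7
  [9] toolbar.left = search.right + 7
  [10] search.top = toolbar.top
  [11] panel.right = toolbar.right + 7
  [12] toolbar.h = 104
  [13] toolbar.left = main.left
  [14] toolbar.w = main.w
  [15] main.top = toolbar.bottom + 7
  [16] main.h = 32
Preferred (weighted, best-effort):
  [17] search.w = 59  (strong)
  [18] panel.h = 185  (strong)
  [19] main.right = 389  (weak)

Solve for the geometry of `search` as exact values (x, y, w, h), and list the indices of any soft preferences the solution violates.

1. search.x = 30  [search.left = panel.left + 7]
2. search.y = 26  [search.top = panel.top + 7]
3. search.h = 184  [panel.bottom = search.bottom + 7]
4. search.w = 48  [toolbar.left = search.right + 7]

search = (x=30, y=26, w=48, h=184)
violated soft preferences: 17, 18, 19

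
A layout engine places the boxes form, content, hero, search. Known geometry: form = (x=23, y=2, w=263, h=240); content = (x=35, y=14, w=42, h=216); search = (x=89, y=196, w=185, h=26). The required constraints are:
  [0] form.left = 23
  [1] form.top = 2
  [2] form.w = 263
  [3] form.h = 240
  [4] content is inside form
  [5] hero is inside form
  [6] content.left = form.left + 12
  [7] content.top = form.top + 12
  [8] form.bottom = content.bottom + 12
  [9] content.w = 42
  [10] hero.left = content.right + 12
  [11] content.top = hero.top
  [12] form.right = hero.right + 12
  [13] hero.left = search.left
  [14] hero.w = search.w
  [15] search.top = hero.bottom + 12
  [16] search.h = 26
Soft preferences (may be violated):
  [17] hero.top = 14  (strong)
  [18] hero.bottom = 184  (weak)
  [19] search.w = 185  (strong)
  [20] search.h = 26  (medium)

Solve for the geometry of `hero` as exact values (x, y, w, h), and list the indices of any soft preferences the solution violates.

1. hero.x = 89  [hero.left = content.right + 12]
2. hero.y = 14  [content.top = hero.top]
3. hero.w = 185  [form.right = hero.right + 12]
4. hero.h = 170  [search.top = hero.bottom + 12]

hero = (x=89, y=14, w=185, h=170)
violated soft preferences: none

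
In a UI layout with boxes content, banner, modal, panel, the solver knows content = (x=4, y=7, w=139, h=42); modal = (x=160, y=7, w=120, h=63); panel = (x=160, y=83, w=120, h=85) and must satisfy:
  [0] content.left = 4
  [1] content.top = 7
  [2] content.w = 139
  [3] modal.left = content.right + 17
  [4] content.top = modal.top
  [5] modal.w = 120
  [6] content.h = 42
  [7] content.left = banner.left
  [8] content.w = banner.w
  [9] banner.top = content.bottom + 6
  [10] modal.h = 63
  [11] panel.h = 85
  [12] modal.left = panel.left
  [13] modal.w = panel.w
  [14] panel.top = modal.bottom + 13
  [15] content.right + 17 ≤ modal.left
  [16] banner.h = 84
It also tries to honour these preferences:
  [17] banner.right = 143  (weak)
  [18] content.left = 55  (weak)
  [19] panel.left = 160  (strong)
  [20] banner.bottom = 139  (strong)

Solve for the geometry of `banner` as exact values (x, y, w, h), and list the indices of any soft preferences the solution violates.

1. banner.x = 4  [content.left = banner.left]
2. banner.w = 139  [content.w = banner.w]
3. banner.y = 55  [banner.top = content.bottom + 6]
4. banner.h = 84  [banner.h = 84]

banner = (x=4, y=55, w=139, h=84)
violated soft preferences: 18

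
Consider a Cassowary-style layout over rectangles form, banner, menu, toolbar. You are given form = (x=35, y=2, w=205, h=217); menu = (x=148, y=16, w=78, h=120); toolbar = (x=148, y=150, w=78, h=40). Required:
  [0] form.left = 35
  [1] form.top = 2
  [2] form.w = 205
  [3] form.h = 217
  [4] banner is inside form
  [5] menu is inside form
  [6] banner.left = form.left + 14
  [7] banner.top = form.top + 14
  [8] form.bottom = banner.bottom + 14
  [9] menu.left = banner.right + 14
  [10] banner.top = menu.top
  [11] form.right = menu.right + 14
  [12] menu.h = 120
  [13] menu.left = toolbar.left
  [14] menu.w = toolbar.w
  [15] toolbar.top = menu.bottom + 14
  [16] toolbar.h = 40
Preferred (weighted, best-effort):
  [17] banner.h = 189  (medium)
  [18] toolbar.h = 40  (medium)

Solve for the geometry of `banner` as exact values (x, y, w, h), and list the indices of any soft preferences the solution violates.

1. banner.x = 49  [banner.left = form.left + 14]
2. banner.y = 16  [banner.top = form.top + 14]
3. banner.h = 189  [form.bottom = banner.bottom + 14]
4. banner.w = 85  [menu.left = banner.right + 14]

banner = (x=49, y=16, w=85, h=189)
violated soft preferences: none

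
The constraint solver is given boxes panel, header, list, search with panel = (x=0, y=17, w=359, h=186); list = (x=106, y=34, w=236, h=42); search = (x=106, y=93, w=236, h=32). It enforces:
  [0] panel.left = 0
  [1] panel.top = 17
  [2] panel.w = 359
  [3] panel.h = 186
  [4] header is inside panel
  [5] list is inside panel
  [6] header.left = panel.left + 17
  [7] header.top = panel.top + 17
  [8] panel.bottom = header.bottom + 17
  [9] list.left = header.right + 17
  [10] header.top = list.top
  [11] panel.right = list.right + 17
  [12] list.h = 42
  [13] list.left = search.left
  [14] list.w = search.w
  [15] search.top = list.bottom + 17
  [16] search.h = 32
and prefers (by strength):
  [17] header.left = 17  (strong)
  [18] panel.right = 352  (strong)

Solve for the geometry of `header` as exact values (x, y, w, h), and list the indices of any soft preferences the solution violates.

1. header.x = 17  [header.left = panel.left + 17]
2. header.y = 34  [header.top = panel.top + 17]
3. header.h = 152  [panel.bottom = header.bottom + 17]
4. header.w = 72  [list.left = header.right + 17]

header = (x=17, y=34, w=72, h=152)
violated soft preferences: 18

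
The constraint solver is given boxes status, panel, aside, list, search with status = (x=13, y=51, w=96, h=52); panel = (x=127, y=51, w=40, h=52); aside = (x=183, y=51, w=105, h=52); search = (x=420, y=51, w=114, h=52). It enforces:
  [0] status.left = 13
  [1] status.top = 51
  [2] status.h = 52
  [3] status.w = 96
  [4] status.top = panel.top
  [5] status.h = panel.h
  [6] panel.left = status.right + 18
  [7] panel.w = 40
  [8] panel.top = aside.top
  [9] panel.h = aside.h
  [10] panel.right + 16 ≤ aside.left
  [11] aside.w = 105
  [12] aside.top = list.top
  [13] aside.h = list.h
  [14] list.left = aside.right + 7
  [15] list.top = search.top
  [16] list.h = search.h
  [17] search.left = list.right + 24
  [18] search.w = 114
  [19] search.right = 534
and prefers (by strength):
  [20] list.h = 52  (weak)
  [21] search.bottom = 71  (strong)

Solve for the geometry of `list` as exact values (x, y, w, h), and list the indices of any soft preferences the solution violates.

1. list.y = 51  [aside.top = list.top]
2. list.h = 52  [aside.h = list.h]
3. list.x = 295  [list.left = aside.right + 7]
4. list.w = 101  [search.left = list.right + 24]

list = (x=295, y=51, w=101, h=52)
violated soft preferences: 21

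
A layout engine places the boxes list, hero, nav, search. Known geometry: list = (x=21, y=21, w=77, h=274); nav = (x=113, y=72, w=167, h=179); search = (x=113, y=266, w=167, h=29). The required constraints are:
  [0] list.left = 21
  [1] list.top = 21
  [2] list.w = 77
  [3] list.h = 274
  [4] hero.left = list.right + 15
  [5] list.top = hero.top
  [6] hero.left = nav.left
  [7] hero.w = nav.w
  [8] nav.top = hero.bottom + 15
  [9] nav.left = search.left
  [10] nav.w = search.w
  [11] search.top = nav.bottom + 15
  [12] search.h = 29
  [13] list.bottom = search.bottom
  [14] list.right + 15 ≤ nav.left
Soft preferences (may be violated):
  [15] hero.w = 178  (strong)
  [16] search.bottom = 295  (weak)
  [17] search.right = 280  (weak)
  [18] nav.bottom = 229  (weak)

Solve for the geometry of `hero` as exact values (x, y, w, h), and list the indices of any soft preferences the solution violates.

1. hero.x = 113  [hero.left = list.right + 15]
2. hero.y = 21  [list.top = hero.top]
3. hero.w = 167  [hero.w = nav.w]
4. hero.h = 36  [nav.top = hero.bottom + 15]

hero = (x=113, y=21, w=167, h=36)
violated soft preferences: 15, 18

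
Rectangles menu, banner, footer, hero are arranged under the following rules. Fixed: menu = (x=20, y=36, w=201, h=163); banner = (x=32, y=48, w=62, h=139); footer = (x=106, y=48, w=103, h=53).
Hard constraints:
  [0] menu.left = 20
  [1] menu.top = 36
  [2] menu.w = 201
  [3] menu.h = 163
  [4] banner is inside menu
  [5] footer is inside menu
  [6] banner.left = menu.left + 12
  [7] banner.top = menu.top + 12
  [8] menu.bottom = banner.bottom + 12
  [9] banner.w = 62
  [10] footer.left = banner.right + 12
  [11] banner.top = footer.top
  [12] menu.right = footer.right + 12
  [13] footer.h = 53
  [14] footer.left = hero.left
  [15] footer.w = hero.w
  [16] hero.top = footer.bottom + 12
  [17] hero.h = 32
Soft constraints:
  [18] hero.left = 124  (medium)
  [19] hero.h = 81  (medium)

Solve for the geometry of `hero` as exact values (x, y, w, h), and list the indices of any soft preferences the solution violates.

hero = (x=106, y=113, w=103, h=32)
violated soft preferences: 18, 19

1. hero.x = 106  [footer.left = hero.left]
2. hero.w = 103  [footer.w = hero.w]
3. hero.y = 113  [hero.top = footer.bottom + 12]
4. hero.h = 32  [hero.h = 32]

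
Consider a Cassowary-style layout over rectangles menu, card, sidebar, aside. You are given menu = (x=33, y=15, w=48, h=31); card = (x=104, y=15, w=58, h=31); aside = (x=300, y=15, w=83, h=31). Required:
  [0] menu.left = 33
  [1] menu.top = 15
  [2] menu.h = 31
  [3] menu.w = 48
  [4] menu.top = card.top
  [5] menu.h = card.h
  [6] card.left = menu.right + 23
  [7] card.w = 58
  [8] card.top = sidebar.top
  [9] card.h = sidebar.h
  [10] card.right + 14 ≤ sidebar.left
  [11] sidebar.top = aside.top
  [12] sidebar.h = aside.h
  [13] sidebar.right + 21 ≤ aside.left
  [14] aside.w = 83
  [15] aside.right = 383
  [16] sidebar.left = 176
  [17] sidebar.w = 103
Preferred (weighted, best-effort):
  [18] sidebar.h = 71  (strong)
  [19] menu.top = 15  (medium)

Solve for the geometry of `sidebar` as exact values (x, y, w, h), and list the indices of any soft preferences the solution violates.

1. sidebar.y = 15  [card.top = sidebar.top]
2. sidebar.h = 31  [card.h = sidebar.h]
3. sidebar.x = 176  [sidebar.left = 176]
4. sidebar.w = 103  [sidebar.w = 103]

sidebar = (x=176, y=15, w=103, h=31)
violated soft preferences: 18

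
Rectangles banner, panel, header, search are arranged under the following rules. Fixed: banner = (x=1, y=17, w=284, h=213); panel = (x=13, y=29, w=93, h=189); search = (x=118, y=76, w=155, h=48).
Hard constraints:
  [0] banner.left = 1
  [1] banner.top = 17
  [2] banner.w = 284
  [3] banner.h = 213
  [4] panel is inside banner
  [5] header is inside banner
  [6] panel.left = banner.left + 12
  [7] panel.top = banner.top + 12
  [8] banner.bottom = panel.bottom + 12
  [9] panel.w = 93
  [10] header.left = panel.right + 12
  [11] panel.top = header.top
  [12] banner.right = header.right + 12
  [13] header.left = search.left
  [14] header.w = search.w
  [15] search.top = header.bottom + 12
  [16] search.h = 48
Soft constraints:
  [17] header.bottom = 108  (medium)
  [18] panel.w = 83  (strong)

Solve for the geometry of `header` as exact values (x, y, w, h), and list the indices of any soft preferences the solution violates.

1. header.x = 118  [header.left = panel.right + 12]
2. header.y = 29  [panel.top = header.top]
3. header.w = 155  [banner.right = header.right + 12]
4. header.h = 35  [search.top = header.bottom + 12]

header = (x=118, y=29, w=155, h=35)
violated soft preferences: 17, 18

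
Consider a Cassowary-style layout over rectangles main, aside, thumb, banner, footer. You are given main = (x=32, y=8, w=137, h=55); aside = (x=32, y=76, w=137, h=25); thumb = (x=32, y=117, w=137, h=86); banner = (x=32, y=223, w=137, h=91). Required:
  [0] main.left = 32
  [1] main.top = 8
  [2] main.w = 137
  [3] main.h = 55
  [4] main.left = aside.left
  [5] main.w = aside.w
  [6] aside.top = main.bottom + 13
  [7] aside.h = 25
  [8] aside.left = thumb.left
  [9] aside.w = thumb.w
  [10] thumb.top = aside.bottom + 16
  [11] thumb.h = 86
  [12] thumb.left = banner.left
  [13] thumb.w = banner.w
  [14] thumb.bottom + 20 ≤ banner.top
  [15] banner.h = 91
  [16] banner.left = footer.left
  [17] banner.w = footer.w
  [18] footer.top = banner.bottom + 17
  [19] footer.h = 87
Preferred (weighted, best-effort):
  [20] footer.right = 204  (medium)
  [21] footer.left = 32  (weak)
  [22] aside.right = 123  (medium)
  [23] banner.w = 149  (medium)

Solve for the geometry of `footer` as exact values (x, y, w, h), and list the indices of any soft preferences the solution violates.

1. footer.x = 32  [banner.left = footer.left]
2. footer.w = 137  [banner.w = footer.w]
3. footer.y = 331  [footer.top = banner.bottom + 17]
4. footer.h = 87  [footer.h = 87]

footer = (x=32, y=331, w=137, h=87)
violated soft preferences: 20, 22, 23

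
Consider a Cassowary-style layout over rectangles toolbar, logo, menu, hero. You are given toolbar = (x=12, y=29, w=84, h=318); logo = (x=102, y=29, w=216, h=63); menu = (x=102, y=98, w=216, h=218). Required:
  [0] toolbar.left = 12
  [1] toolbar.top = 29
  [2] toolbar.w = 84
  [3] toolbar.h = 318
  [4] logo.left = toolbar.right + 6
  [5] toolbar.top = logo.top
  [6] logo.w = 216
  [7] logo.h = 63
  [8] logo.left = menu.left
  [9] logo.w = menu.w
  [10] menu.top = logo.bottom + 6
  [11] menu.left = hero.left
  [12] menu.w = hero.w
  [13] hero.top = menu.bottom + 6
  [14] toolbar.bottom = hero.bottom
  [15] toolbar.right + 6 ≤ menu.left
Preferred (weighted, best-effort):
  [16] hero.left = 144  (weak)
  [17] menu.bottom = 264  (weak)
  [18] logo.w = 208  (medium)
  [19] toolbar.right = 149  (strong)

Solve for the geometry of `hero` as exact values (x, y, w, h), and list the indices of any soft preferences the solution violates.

1. hero.x = 102  [menu.left = hero.left]
2. hero.w = 216  [menu.w = hero.w]
3. hero.y = 322  [hero.top = menu.bottom + 6]
4. hero.h = 25  [toolbar.bottom = hero.bottom]

hero = (x=102, y=322, w=216, h=25)
violated soft preferences: 16, 17, 18, 19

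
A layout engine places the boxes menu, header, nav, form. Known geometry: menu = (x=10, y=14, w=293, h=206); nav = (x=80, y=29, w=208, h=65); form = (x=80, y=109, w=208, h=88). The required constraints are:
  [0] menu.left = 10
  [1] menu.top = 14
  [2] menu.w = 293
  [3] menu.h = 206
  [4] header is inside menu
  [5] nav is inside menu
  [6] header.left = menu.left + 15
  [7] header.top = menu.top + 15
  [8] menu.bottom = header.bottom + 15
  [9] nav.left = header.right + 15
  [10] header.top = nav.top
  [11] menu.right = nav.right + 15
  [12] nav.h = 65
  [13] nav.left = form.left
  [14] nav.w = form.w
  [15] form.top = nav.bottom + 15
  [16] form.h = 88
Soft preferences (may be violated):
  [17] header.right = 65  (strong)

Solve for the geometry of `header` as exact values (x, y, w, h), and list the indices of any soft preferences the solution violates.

header = (x=25, y=29, w=40, h=176)
violated soft preferences: none

1. header.x = 25  [header.left = menu.left + 15]
2. header.y = 29  [header.top = menu.top + 15]
3. header.h = 176  [menu.bottom = header.bottom + 15]
4. header.w = 40  [nav.left = header.right + 15]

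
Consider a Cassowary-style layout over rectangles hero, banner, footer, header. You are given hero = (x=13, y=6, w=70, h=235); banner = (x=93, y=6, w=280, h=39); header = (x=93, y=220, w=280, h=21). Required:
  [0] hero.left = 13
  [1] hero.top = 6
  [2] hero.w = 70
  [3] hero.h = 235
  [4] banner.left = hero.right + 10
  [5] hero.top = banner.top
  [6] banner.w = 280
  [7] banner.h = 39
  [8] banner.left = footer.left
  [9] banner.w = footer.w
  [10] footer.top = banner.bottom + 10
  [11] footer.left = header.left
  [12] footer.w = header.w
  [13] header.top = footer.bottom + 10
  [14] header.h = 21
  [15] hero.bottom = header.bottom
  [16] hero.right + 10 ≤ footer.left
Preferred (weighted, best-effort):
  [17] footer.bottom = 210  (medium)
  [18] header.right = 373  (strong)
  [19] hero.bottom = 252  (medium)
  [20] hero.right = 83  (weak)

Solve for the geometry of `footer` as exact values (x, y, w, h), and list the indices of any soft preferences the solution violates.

footer = (x=93, y=55, w=280, h=155)
violated soft preferences: 19

1. footer.x = 93  [banner.left = footer.left]
2. footer.w = 280  [banner.w = footer.w]
3. footer.y = 55  [footer.top = banner.bottom + 10]
4. footer.h = 155  [header.top = footer.bottom + 10]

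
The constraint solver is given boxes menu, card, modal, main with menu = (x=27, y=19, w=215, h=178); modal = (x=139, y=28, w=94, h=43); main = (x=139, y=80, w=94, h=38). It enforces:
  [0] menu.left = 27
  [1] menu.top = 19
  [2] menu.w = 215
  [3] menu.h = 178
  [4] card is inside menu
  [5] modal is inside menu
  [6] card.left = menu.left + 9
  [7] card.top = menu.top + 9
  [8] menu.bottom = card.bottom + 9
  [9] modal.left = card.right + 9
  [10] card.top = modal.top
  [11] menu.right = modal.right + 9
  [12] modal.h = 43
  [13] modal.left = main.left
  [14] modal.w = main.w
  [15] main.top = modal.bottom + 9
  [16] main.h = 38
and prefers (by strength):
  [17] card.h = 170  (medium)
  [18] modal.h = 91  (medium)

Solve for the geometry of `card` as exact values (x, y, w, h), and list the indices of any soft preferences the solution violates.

1. card.x = 36  [card.left = menu.left + 9]
2. card.y = 28  [card.top = menu.top + 9]
3. card.h = 160  [menu.bottom = card.bottom + 9]
4. card.w = 94  [modal.left = card.right + 9]

card = (x=36, y=28, w=94, h=160)
violated soft preferences: 17, 18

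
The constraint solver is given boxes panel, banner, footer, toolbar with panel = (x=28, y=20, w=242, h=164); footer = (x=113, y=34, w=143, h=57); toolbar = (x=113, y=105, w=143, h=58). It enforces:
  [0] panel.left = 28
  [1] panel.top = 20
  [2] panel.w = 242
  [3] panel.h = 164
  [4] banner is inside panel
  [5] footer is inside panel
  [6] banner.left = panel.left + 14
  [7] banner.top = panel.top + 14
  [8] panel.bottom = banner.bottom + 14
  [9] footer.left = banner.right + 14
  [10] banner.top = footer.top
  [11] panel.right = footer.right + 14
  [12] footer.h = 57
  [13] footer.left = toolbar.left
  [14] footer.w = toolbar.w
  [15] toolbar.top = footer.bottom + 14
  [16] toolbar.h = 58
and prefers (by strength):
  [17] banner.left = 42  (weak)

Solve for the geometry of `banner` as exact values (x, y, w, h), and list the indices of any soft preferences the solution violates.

banner = (x=42, y=34, w=57, h=136)
violated soft preferences: none

1. banner.x = 42  [banner.left = panel.left + 14]
2. banner.y = 34  [banner.top = panel.top + 14]
3. banner.h = 136  [panel.bottom = banner.bottom + 14]
4. banner.w = 57  [footer.left = banner.right + 14]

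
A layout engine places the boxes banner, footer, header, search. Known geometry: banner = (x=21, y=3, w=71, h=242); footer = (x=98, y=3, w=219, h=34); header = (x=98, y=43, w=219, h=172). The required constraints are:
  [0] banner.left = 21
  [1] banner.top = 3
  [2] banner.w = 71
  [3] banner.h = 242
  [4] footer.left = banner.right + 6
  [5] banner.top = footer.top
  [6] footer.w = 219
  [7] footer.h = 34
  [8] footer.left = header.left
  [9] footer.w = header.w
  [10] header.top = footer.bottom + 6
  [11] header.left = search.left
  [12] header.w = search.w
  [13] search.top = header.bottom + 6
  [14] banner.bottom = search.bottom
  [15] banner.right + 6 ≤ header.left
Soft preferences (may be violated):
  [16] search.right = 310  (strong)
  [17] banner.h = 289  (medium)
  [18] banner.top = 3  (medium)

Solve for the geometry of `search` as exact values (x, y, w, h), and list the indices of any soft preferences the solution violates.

search = (x=98, y=221, w=219, h=24)
violated soft preferences: 16, 17

1. search.x = 98  [header.left = search.left]
2. search.w = 219  [header.w = search.w]
3. search.y = 221  [search.top = header.bottom + 6]
4. search.h = 24  [banner.bottom = search.bottom]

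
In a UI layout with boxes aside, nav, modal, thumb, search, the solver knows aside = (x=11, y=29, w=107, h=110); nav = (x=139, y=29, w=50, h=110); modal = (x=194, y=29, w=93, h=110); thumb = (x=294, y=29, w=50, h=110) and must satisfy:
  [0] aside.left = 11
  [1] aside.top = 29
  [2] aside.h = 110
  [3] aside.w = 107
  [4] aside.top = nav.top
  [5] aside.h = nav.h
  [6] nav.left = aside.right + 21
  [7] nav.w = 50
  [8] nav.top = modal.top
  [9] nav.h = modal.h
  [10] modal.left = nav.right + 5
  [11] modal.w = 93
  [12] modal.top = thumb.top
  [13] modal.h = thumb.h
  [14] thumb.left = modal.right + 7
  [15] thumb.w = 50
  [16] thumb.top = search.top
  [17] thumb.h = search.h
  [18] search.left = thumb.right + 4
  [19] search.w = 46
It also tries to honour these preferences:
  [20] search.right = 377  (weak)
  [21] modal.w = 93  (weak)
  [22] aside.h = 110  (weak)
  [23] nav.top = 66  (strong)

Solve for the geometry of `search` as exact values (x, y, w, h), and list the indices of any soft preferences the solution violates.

1. search.y = 29  [thumb.top = search.top]
2. search.h = 110  [thumb.h = search.h]
3. search.x = 348  [search.left = thumb.right + 4]
4. search.w = 46  [search.w = 46]

search = (x=348, y=29, w=46, h=110)
violated soft preferences: 20, 23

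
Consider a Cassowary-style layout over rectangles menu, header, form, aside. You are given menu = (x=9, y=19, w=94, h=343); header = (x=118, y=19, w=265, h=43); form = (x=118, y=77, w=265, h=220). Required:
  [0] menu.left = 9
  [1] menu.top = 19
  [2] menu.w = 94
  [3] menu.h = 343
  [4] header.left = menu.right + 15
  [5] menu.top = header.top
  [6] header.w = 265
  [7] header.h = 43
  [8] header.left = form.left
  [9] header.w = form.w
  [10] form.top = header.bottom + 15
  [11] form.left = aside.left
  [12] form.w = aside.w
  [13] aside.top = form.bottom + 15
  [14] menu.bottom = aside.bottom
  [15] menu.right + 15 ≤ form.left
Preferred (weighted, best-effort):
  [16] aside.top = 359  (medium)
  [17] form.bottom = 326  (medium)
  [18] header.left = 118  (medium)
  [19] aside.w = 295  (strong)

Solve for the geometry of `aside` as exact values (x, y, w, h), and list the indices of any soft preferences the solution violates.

1. aside.x = 118  [form.left = aside.left]
2. aside.w = 265  [form.w = aside.w]
3. aside.y = 312  [aside.top = form.bottom + 15]
4. aside.h = 50  [menu.bottom = aside.bottom]

aside = (x=118, y=312, w=265, h=50)
violated soft preferences: 16, 17, 19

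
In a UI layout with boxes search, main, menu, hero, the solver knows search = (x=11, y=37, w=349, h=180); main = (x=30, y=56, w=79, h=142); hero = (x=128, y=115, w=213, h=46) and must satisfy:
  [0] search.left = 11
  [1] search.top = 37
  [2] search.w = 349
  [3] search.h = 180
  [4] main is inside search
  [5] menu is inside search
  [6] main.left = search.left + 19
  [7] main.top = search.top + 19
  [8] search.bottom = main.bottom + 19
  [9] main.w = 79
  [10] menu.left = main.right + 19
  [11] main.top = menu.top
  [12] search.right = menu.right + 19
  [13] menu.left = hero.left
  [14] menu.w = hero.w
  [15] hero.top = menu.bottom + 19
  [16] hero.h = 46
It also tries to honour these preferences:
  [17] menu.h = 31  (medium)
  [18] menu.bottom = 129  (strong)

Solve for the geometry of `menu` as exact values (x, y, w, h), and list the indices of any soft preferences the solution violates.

menu = (x=128, y=56, w=213, h=40)
violated soft preferences: 17, 18

1. menu.x = 128  [menu.left = main.right + 19]
2. menu.y = 56  [main.top = menu.top]
3. menu.w = 213  [search.right = menu.right + 19]
4. menu.h = 40  [hero.top = menu.bottom + 19]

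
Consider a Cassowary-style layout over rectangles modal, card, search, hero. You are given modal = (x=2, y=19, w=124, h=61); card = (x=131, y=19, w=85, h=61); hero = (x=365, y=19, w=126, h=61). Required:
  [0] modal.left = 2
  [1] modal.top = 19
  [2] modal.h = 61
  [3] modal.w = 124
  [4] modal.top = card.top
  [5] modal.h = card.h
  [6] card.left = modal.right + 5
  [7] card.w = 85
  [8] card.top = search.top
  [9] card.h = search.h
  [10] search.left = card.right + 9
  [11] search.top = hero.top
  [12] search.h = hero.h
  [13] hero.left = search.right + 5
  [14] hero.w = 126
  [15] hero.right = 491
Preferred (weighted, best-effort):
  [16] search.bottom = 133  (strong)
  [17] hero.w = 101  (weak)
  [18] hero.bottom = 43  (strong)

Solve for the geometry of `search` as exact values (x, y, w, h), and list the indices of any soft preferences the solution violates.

search = (x=225, y=19, w=135, h=61)
violated soft preferences: 16, 17, 18

1. search.y = 19  [card.top = search.top]
2. search.h = 61  [card.h = search.h]
3. search.x = 225  [search.left = card.right + 9]
4. search.w = 135  [hero.left = search.right + 5]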